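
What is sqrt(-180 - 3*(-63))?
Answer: 3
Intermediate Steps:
sqrt(-180 - 3*(-63)) = sqrt(-180 + 189) = sqrt(9) = 3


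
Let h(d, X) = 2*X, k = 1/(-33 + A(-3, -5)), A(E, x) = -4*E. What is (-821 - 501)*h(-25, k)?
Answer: 2644/21 ≈ 125.90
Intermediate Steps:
k = -1/21 (k = 1/(-33 - 4*(-3)) = 1/(-33 + 12) = 1/(-21) = -1/21 ≈ -0.047619)
(-821 - 501)*h(-25, k) = (-821 - 501)*(2*(-1/21)) = -1322*(-2/21) = 2644/21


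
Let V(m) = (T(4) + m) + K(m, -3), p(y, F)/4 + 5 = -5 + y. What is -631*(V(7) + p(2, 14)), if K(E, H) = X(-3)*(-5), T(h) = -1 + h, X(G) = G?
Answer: 4417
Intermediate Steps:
p(y, F) = -40 + 4*y (p(y, F) = -20 + 4*(-5 + y) = -20 + (-20 + 4*y) = -40 + 4*y)
K(E, H) = 15 (K(E, H) = -3*(-5) = 15)
V(m) = 18 + m (V(m) = ((-1 + 4) + m) + 15 = (3 + m) + 15 = 18 + m)
-631*(V(7) + p(2, 14)) = -631*((18 + 7) + (-40 + 4*2)) = -631*(25 + (-40 + 8)) = -631*(25 - 32) = -631*(-7) = 4417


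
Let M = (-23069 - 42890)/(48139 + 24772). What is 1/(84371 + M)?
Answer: 72911/6151508022 ≈ 1.1853e-5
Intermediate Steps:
M = -65959/72911 ≈ -0.90465
1/(84371 + M) = 1/(84371 - 65959/72911) = 1/(6151508022/72911) = 72911/6151508022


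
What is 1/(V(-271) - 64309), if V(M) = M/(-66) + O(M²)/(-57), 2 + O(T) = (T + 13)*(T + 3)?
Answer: -1254/118765260965 ≈ -1.0559e-8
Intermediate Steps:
O(T) = -2 + (3 + T)*(13 + T) (O(T) = -2 + (T + 13)*(T + 3) = -2 + (13 + T)*(3 + T) = -2 + (3 + T)*(13 + T))
V(M) = -37/57 - 16*M²/57 - M⁴/57 - M/66 (V(M) = M/(-66) + (37 + (M²)² + 16*M²)/(-57) = M*(-1/66) + (37 + M⁴ + 16*M²)*(-1/57) = -M/66 + (-37/57 - 16*M²/57 - M⁴/57) = -37/57 - 16*M²/57 - M⁴/57 - M/66)
1/(V(-271) - 64309) = 1/((-37/57 - 16/57*(-271)² - 1/57*(-271)⁴ - 1/66*(-271)) - 64309) = 1/((-37/57 - 16/57*73441 - 1/57*5393580481 + 271/66) - 64309) = 1/((-37/57 - 1175056/57 - 5393580481/57 + 271/66) - 64309) = 1/(-118684617479/1254 - 64309) = 1/(-118765260965/1254) = -1254/118765260965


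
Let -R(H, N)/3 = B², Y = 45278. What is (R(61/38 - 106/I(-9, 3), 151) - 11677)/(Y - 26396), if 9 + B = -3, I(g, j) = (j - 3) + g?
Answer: -12109/18882 ≈ -0.64130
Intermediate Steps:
I(g, j) = -3 + g + j (I(g, j) = (-3 + j) + g = -3 + g + j)
B = -12 (B = -9 - 3 = -12)
R(H, N) = -432 (R(H, N) = -3*(-12)² = -3*144 = -432)
(R(61/38 - 106/I(-9, 3), 151) - 11677)/(Y - 26396) = (-432 - 11677)/(45278 - 26396) = -12109/18882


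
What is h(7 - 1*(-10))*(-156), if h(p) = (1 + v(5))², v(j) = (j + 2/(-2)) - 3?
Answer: -624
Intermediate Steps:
v(j) = -4 + j (v(j) = (j + 2*(-½)) - 3 = (j - 1) - 3 = (-1 + j) - 3 = -4 + j)
h(p) = 4 (h(p) = (1 + (-4 + 5))² = (1 + 1)² = 2² = 4)
h(7 - 1*(-10))*(-156) = 4*(-156) = -624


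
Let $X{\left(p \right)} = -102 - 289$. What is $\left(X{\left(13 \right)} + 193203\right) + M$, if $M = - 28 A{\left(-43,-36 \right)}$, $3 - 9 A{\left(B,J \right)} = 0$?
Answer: $\frac{578408}{3} \approx 1.928 \cdot 10^{5}$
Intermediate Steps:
$A{\left(B,J \right)} = \frac{1}{3}$ ($A{\left(B,J \right)} = \frac{1}{3} - 0 = \frac{1}{3} + 0 = \frac{1}{3}$)
$M = - \frac{28}{3}$ ($M = \left(-28\right) \frac{1}{3} = - \frac{28}{3} \approx -9.3333$)
$X{\left(p \right)} = -391$
$\left(X{\left(13 \right)} + 193203\right) + M = \left(-391 + 193203\right) - \frac{28}{3} = 192812 - \frac{28}{3} = \frac{578408}{3}$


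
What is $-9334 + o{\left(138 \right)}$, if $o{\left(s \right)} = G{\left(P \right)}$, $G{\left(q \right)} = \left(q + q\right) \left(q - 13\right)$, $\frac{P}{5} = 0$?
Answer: $-9334$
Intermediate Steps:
$P = 0$ ($P = 5 \cdot 0 = 0$)
$G{\left(q \right)} = 2 q \left(-13 + q\right)$
$o{\left(s \right)} = 0$ ($o{\left(s \right)} = 2 \cdot 0 \left(-13 + 0\right) = 2 \cdot 0 \left(-13\right) = 0$)
$-9334 + o{\left(138 \right)} = -9334 + 0 = -9334$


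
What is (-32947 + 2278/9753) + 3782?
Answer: -284443967/9753 ≈ -29165.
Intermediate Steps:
(-32947 + 2278/9753) + 3782 = -321329813/9753 + 3782 = -284443967/9753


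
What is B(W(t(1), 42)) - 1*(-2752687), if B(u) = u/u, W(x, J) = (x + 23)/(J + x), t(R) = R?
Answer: 2752688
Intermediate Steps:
W(x, J) = (23 + x)/(J + x)
B(u) = 1
B(W(t(1), 42)) - 1*(-2752687) = 1 - 1*(-2752687) = 1 + 2752687 = 2752688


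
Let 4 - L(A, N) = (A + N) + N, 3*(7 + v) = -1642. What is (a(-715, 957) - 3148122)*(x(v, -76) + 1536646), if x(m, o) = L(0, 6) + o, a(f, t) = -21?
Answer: -4837316904366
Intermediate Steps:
v = -1663/3 (v = -7 + (⅓)*(-1642) = -7 - 1642/3 = -1663/3 ≈ -554.33)
L(A, N) = 4 - A - 2*N (L(A, N) = 4 - ((A + N) + N) = 4 - (A + 2*N) = 4 + (-A - 2*N) = 4 - A - 2*N)
x(m, o) = -8 + o (x(m, o) = (4 - 1*0 - 2*6) + o = (4 + 0 - 12) + o = -8 + o)
(a(-715, 957) - 3148122)*(x(v, -76) + 1536646) = (-21 - 3148122)*((-8 - 76) + 1536646) = -3148143*(-84 + 1536646) = -3148143*1536562 = -4837316904366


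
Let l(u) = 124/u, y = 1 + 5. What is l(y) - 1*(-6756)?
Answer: 20330/3 ≈ 6776.7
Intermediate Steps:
y = 6
l(y) - 1*(-6756) = 124/6 - 1*(-6756) = 124*(⅙) + 6756 = 62/3 + 6756 = 20330/3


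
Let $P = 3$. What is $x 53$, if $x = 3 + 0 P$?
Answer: $159$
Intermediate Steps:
$x = 3$ ($x = 3 + 0 \cdot 3 = 3 + 0 = 3$)
$x 53 = 3 \cdot 53 = 159$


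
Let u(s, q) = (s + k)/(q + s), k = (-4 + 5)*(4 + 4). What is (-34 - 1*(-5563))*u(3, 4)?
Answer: 60819/7 ≈ 8688.4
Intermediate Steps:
k = 8 (k = 1*8 = 8)
u(s, q) = (8 + s)/(q + s) (u(s, q) = (s + 8)/(q + s) = (8 + s)/(q + s))
(-34 - 1*(-5563))*u(3, 4) = (-34 - 1*(-5563))*((8 + 3)/(4 + 3)) = (-34 + 5563)*(11/7) = 5529*((⅐)*11) = 5529*(11/7) = 60819/7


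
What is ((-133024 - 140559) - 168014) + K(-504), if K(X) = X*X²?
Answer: -128465661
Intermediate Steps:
K(X) = X³
((-133024 - 140559) - 168014) + K(-504) = ((-133024 - 140559) - 168014) + (-504)³ = (-273583 - 168014) - 128024064 = -441597 - 128024064 = -128465661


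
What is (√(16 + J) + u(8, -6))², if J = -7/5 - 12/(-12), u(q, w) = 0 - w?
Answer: (30 + √390)²/25 ≈ 98.996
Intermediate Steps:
u(q, w) = -w
J = -⅖ (J = -7*⅕ - 12*(-1/12) = -7/5 + 1 = -⅖ ≈ -0.40000)
(√(16 + J) + u(8, -6))² = (√(16 - ⅖) - 1*(-6))² = (√(78/5) + 6)² = (√390/5 + 6)² = (6 + √390/5)²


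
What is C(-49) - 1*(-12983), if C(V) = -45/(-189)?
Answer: 272648/21 ≈ 12983.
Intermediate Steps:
C(V) = 5/21 (C(V) = -45*(-1/189) = 5/21)
C(-49) - 1*(-12983) = 5/21 - 1*(-12983) = 5/21 + 12983 = 272648/21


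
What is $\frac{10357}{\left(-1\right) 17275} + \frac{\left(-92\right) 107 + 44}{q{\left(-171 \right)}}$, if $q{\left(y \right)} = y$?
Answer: $\frac{167523953}{2954025} \approx 56.71$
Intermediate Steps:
$\frac{10357}{\left(-1\right) 17275} + \frac{\left(-92\right) 107 + 44}{q{\left(-171 \right)}} = \frac{10357}{\left(-1\right) 17275} + \frac{\left(-92\right) 107 + 44}{-171} = \frac{10357}{-17275} + \left(-9844 + 44\right) \left(- \frac{1}{171}\right) = 10357 \left(- \frac{1}{17275}\right) - - \frac{9800}{171} = - \frac{10357}{17275} + \frac{9800}{171} = \frac{167523953}{2954025}$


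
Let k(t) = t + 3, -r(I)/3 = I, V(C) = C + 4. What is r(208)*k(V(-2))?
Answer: -3120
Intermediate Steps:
V(C) = 4 + C
r(I) = -3*I
k(t) = 3 + t
r(208)*k(V(-2)) = (-3*208)*(3 + (4 - 2)) = -624*(3 + 2) = -624*5 = -3120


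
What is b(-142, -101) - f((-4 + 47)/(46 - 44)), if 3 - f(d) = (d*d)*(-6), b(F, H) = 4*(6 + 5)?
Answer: -5465/2 ≈ -2732.5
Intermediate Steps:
b(F, H) = 44 (b(F, H) = 4*11 = 44)
f(d) = 3 + 6*d² (f(d) = 3 - d*d*(-6) = 3 - d²*(-6) = 3 - (-6)*d² = 3 + 6*d²)
b(-142, -101) - f((-4 + 47)/(46 - 44)) = 44 - (3 + 6*((-4 + 47)/(46 - 44))²) = 44 - (3 + 6*(43/2)²) = 44 - (3 + 6*(1849/4)) = 44 - (3 + 5547/2) = 44 - 1*5553/2 = 44 - 5553/2 = -5465/2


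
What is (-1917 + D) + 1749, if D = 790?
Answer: 622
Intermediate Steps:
(-1917 + D) + 1749 = (-1917 + 790) + 1749 = -1127 + 1749 = 622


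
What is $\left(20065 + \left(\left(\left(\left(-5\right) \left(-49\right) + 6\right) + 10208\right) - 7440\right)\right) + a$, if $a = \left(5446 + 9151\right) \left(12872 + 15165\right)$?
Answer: $409279173$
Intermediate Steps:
$a = 409256089$ ($a = 14597 \cdot 28037 = 409256089$)
$\left(20065 + \left(\left(\left(\left(-5\right) \left(-49\right) + 6\right) + 10208\right) - 7440\right)\right) + a = \left(20065 + \left(\left(\left(\left(-5\right) \left(-49\right) + 6\right) + 10208\right) - 7440\right)\right) + 409256089 = \left(20065 + \left(\left(\left(245 + 6\right) + 10208\right) - 7440\right)\right) + 409256089 = \left(20065 + \left(\left(251 + 10208\right) - 7440\right)\right) + 409256089 = \left(20065 + \left(10459 - 7440\right)\right) + 409256089 = \left(20065 + 3019\right) + 409256089 = 23084 + 409256089 = 409279173$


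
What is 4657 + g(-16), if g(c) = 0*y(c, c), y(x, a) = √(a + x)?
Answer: 4657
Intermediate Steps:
g(c) = 0 (g(c) = 0*√(c + c) = 0*√(2*c) = 0*(√2*√c) = 0)
4657 + g(-16) = 4657 + 0 = 4657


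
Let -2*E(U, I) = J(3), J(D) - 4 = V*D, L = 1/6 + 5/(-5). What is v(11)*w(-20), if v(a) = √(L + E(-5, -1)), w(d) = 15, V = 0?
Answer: 5*I*√102/2 ≈ 25.249*I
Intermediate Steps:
L = -⅚ (L = 1*(⅙) + 5*(-⅕) = ⅙ - 1 = -⅚ ≈ -0.83333)
J(D) = 4 (J(D) = 4 + 0*D = 4 + 0 = 4)
E(U, I) = -2 (E(U, I) = -½*4 = -2)
v(a) = I*√102/6 (v(a) = √(-⅚ - 2) = √(-17/6) = I*√102/6)
v(11)*w(-20) = (I*√102/6)*15 = 5*I*√102/2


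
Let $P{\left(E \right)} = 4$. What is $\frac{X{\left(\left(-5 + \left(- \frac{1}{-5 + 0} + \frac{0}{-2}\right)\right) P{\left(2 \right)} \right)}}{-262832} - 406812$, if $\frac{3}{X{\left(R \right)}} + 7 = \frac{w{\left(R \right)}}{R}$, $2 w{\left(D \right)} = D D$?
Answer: $- \frac{8874626561457}{21815056} \approx -4.0681 \cdot 10^{5}$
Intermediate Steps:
$w{\left(D \right)} = \frac{D^{2}}{2}$ ($w{\left(D \right)} = \frac{D D}{2} = \frac{D^{2}}{2}$)
$X{\left(R \right)} = \frac{3}{-7 + \frac{R}{2}}$ ($X{\left(R \right)} = \frac{3}{-7 + \frac{\frac{1}{2} R^{2}}{R}} = \frac{3}{-7 + \frac{R}{2}}$)
$\frac{X{\left(\left(-5 + \left(- \frac{1}{-5 + 0} + \frac{0}{-2}\right)\right) P{\left(2 \right)} \right)}}{-262832} - 406812 = \frac{6 \frac{1}{-14 + \left(-5 + \left(- \frac{1}{-5 + 0} + \frac{0}{-2}\right)\right) 4}}{-262832} - 406812 = \frac{6}{-14 + \left(-5 + \left(- \frac{1}{-5} + 0 \left(- \frac{1}{2}\right)\right)\right) 4} \left(- \frac{1}{262832}\right) - 406812 = \frac{6}{-14 + \left(-5 + \left(\left(-1\right) \left(- \frac{1}{5}\right) + 0\right)\right) 4} \left(- \frac{1}{262832}\right) - 406812 = \frac{6}{-14 + \left(-5 + \left(\frac{1}{5} + 0\right)\right) 4} \left(- \frac{1}{262832}\right) - 406812 = \frac{6}{-14 + \left(-5 + \frac{1}{5}\right) 4} \left(- \frac{1}{262832}\right) - 406812 = \frac{6}{-14 - \frac{96}{5}} \left(- \frac{1}{262832}\right) - 406812 = \frac{6}{- \frac{166}{5}} \left(- \frac{1}{262832}\right) - 406812 = 6 \left(- \frac{5}{166}\right) \left(- \frac{1}{262832}\right) - 406812 = \left(- \frac{15}{83}\right) \left(- \frac{1}{262832}\right) - 406812 = \frac{15}{21815056} - 406812 = - \frac{8874626561457}{21815056}$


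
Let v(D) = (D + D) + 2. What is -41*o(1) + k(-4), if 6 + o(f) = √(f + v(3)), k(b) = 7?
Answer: 130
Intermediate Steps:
v(D) = 2 + 2*D (v(D) = 2*D + 2 = 2 + 2*D)
o(f) = -6 + √(8 + f) (o(f) = -6 + √(f + (2 + 2*3)) = -6 + √(f + (2 + 6)) = -6 + √(f + 8) = -6 + √(8 + f))
-41*o(1) + k(-4) = -41*(-6 + √(8 + 1)) + 7 = -41*(-6 + √9) + 7 = -41*(-6 + 3) + 7 = -41*(-3) + 7 = 123 + 7 = 130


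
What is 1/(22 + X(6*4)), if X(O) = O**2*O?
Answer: 1/13846 ≈ 7.2223e-5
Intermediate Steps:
X(O) = O**3
1/(22 + X(6*4)) = 1/(22 + (6*4)**3) = 1/(22 + 24**3) = 1/(22 + 13824) = 1/13846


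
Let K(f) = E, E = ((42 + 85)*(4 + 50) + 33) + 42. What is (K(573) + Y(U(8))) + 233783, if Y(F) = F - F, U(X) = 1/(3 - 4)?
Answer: 240716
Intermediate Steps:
U(X) = -1 (U(X) = 1/(-1) = -1)
Y(F) = 0
E = 6933 (E = (127*54 + 33) + 42 = (6858 + 33) + 42 = 6891 + 42 = 6933)
K(f) = 6933
(K(573) + Y(U(8))) + 233783 = (6933 + 0) + 233783 = 6933 + 233783 = 240716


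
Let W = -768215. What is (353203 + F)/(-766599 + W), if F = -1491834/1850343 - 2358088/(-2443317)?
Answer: -532274159100787733/2312951656036215678 ≈ -0.23013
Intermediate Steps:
F = 239416083602/1506991502577 (F = -1491834*1/1850343 - 2358088*(-1/2443317) = -497278/616781 + 2358088/2443317 = 239416083602/1506991502577 ≈ 0.15887)
(353203 + F)/(-766599 + W) = (353203 + 239416083602/1506991502577)/(-766599 - 768215) = (532274159100787733/1506991502577)/(-1534814) = (532274159100787733/1506991502577)*(-1/1534814) = -532274159100787733/2312951656036215678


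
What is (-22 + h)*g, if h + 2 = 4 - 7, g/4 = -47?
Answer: 5076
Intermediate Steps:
g = -188 (g = 4*(-47) = -188)
h = -5 (h = -2 + (4 - 7) = -2 - 3 = -5)
(-22 + h)*g = (-22 - 5)*(-188) = -27*(-188) = 5076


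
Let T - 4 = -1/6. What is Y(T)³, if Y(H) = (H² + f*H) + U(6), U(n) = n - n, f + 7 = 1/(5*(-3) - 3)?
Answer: -296740963/157464 ≈ -1884.5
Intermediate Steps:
T = 23/6 (T = 4 - 1/6 = 4 - 1*⅙ = 4 - ⅙ = 23/6 ≈ 3.8333)
f = -127/18 (f = -7 + 1/(5*(-3) - 3) = -7 + 1/(-15 - 3) = -7 + 1/(-18) = -7 + 1*(-1/18) = -7 - 1/18 = -127/18 ≈ -7.0556)
U(n) = 0
Y(H) = H² - 127*H/18 (Y(H) = (H² - 127*H/18) + 0 = H² - 127*H/18)
Y(T)³ = ((1/18)*(23/6)*(-127 + 18*(23/6)))³ = ((1/18)*(23/6)*(-127 + 69))³ = ((1/18)*(23/6)*(-58))³ = (-667/54)³ = -296740963/157464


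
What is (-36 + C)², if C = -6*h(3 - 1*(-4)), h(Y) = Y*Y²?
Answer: 4384836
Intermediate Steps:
h(Y) = Y³
C = -2058 (C = -6*(3 - 1*(-4))³ = -6*(3 + 4)³ = -6*7³ = -6*343 = -2058)
(-36 + C)² = (-36 - 2058)² = (-2094)² = 4384836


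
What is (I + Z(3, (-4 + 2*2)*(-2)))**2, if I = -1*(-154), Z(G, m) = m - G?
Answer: 22801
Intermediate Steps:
I = 154
(I + Z(3, (-4 + 2*2)*(-2)))**2 = (154 + ((-4 + 2*2)*(-2) - 1*3))**2 = (154 + ((-4 + 4)*(-2) - 3))**2 = (154 + (0*(-2) - 3))**2 = (154 + (0 - 3))**2 = (154 - 3)**2 = 151**2 = 22801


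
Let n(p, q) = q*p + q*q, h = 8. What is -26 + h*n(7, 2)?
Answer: 118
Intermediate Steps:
n(p, q) = q² + p*q (n(p, q) = p*q + q² = q² + p*q)
-26 + h*n(7, 2) = -26 + 8*(2*(7 + 2)) = -26 + 8*(2*9) = -26 + 8*18 = -26 + 144 = 118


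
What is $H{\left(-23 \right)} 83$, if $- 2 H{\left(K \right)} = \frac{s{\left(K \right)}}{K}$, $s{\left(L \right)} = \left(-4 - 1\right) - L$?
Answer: $\frac{747}{23} \approx 32.478$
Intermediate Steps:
$s{\left(L \right)} = -5 - L$ ($s{\left(L \right)} = \left(-4 - 1\right) - L = -5 - L$)
$H{\left(K \right)} = - \frac{-5 - K}{2 K}$ ($H{\left(K \right)} = - \frac{\left(-5 - K\right) \frac{1}{K}}{2} = - \frac{\frac{1}{K} \left(-5 - K\right)}{2} = - \frac{-5 - K}{2 K}$)
$H{\left(-23 \right)} 83 = \frac{5 - 23}{2 \left(-23\right)} 83 = \frac{1}{2} \left(- \frac{1}{23}\right) \left(-18\right) 83 = \frac{9}{23} \cdot 83 = \frac{747}{23}$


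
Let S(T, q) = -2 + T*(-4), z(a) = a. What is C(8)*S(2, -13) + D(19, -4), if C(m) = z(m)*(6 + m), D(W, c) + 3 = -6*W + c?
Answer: -1241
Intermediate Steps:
D(W, c) = -3 + c - 6*W (D(W, c) = -3 + (-6*W + c) = -3 + (c - 6*W) = -3 + c - 6*W)
S(T, q) = -2 - 4*T
C(m) = m*(6 + m)
C(8)*S(2, -13) + D(19, -4) = (8*(6 + 8))*(-2 - 4*2) + (-3 - 4 - 6*19) = (8*14)*(-2 - 8) + (-3 - 4 - 114) = 112*(-10) - 121 = -1120 - 121 = -1241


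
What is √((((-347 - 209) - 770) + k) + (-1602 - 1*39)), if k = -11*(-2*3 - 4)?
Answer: I*√2857 ≈ 53.451*I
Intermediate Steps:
k = 110 (k = -11*(-6 - 4) = -11*(-10) = 110)
√((((-347 - 209) - 770) + k) + (-1602 - 1*39)) = √((((-347 - 209) - 770) + 110) + (-1602 - 1*39)) = √(((-556 - 770) + 110) + (-1602 - 39)) = √((-1326 + 110) - 1641) = √(-1216 - 1641) = √(-2857) = I*√2857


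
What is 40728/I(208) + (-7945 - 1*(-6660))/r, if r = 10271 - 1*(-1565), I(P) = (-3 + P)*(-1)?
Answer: -482320033/2426380 ≈ -198.78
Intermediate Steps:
I(P) = 3 - P
r = 11836 (r = 10271 + 1565 = 11836)
40728/I(208) + (-7945 - 1*(-6660))/r = 40728/(3 - 1*208) + (-7945 - 1*(-6660))/11836 = 40728/(3 - 208) + (-7945 + 6660)*(1/11836) = 40728/(-205) - 1285*1/11836 = 40728*(-1/205) - 1285/11836 = -40728/205 - 1285/11836 = -482320033/2426380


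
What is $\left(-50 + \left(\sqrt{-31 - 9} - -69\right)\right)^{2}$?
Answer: $321 + 76 i \sqrt{10} \approx 321.0 + 240.33 i$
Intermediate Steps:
$\left(-50 + \left(\sqrt{-31 - 9} - -69\right)\right)^{2} = \left(-50 + \left(\sqrt{-40} + 69\right)\right)^{2} = \left(-50 + \left(2 i \sqrt{10} + 69\right)\right)^{2} = \left(-50 + \left(69 + 2 i \sqrt{10}\right)\right)^{2} = \left(19 + 2 i \sqrt{10}\right)^{2}$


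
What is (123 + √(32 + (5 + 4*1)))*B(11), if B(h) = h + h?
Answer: 2706 + 22*√41 ≈ 2846.9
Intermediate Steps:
B(h) = 2*h
(123 + √(32 + (5 + 4*1)))*B(11) = (123 + √(32 + (5 + 4*1)))*(2*11) = (123 + √(32 + (5 + 4)))*22 = (123 + √(32 + 9))*22 = (123 + √41)*22 = 2706 + 22*√41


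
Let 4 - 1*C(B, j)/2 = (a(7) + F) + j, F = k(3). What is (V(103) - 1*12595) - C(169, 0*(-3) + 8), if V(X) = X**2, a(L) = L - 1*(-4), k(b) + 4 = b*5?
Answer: -1934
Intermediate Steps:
k(b) = -4 + 5*b (k(b) = -4 + b*5 = -4 + 5*b)
a(L) = 4 + L (a(L) = L + 4 = 4 + L)
F = 11 (F = -4 + 5*3 = -4 + 15 = 11)
C(B, j) = -36 - 2*j (C(B, j) = 8 - 2*(((4 + 7) + 11) + j) = 8 - 2*((11 + 11) + j) = 8 - 2*(22 + j) = 8 + (-44 - 2*j) = -36 - 2*j)
(V(103) - 1*12595) - C(169, 0*(-3) + 8) = (103**2 - 1*12595) - (-36 - 2*(0*(-3) + 8)) = (10609 - 12595) - (-36 - 2*(0 + 8)) = -1986 - (-36 - 2*8) = -1986 - (-36 - 16) = -1986 - 1*(-52) = -1986 + 52 = -1934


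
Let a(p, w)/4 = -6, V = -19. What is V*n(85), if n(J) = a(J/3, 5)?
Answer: 456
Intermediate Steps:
a(p, w) = -24 (a(p, w) = 4*(-6) = -24)
n(J) = -24
V*n(85) = -19*(-24) = 456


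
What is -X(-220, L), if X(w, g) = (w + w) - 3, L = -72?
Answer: 443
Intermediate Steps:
X(w, g) = -3 + 2*w (X(w, g) = 2*w - 3 = -3 + 2*w)
-X(-220, L) = -(-3 + 2*(-220)) = -(-3 - 440) = -1*(-443) = 443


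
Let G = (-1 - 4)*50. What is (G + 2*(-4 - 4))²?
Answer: 70756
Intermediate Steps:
G = -250 (G = -5*50 = -250)
(G + 2*(-4 - 4))² = (-250 + 2*(-4 - 4))² = (-250 + 2*(-8))² = (-250 - 16)² = (-266)² = 70756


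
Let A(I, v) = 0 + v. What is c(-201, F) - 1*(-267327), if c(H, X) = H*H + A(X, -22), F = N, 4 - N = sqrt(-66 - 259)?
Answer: 307706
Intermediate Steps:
A(I, v) = v
N = 4 - 5*I*sqrt(13) (N = 4 - sqrt(-66 - 259) = 4 - sqrt(-325) = 4 - 5*I*sqrt(13) ≈ 4.0 - 18.028*I)
F = 4 - 5*I*sqrt(13) ≈ 4.0 - 18.028*I
c(H, X) = -22 + H**2 (c(H, X) = H*H - 22 = H**2 - 22 = -22 + H**2)
c(-201, F) - 1*(-267327) = (-22 + (-201)**2) - 1*(-267327) = (-22 + 40401) + 267327 = 40379 + 267327 = 307706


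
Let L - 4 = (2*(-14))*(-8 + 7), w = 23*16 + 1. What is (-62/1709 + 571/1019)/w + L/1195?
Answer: 21653919463/767910344805 ≈ 0.028199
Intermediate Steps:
w = 369 (w = 368 + 1 = 369)
L = 32 (L = 4 + (2*(-14))*(-8 + 7) = 4 - 28*(-1) = 4 + 28 = 32)
(-62/1709 + 571/1019)/w + L/1195 = (-62/1709 + 571/1019)/369 + 32/1195 = (-62*1/1709 + 571*(1/1019))*(1/369) + 32*(1/1195) = (-62/1709 + 571/1019)*(1/369) + 32/1195 = (912661/1741471)*(1/369) + 32/1195 = 912661/642602799 + 32/1195 = 21653919463/767910344805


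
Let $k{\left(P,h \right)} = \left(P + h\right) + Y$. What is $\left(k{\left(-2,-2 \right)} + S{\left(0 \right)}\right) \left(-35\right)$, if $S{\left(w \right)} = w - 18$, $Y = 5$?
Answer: $595$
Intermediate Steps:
$S{\left(w \right)} = -18 + w$ ($S{\left(w \right)} = w - 18 = -18 + w$)
$k{\left(P,h \right)} = 5 + P + h$ ($k{\left(P,h \right)} = \left(P + h\right) + 5 = 5 + P + h$)
$\left(k{\left(-2,-2 \right)} + S{\left(0 \right)}\right) \left(-35\right) = \left(\left(5 - 2 - 2\right) + \left(-18 + 0\right)\right) \left(-35\right) = \left(1 - 18\right) \left(-35\right) = \left(-17\right) \left(-35\right) = 595$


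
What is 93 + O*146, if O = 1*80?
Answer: 11773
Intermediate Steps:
O = 80
93 + O*146 = 93 + 80*146 = 93 + 11680 = 11773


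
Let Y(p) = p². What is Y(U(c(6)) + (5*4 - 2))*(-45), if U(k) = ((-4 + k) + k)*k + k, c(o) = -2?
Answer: -46080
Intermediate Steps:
U(k) = k + k*(-4 + 2*k) (U(k) = (-4 + 2*k)*k + k = k*(-4 + 2*k) + k = k + k*(-4 + 2*k))
Y(U(c(6)) + (5*4 - 2))*(-45) = (-2*(-3 + 2*(-2)) + (5*4 - 2))²*(-45) = (-2*(-3 - 4) + (20 - 2))²*(-45) = (-2*(-7) + 18)²*(-45) = (14 + 18)²*(-45) = 32²*(-45) = 1024*(-45) = -46080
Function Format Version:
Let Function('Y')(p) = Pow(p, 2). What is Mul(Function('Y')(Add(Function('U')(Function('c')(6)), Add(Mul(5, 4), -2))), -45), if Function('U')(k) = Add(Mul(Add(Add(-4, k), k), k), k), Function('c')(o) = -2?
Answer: -46080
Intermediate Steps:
Function('U')(k) = Add(k, Mul(k, Add(-4, Mul(2, k)))) (Function('U')(k) = Add(Mul(Add(-4, Mul(2, k)), k), k) = Add(Mul(k, Add(-4, Mul(2, k))), k) = Add(k, Mul(k, Add(-4, Mul(2, k)))))
Mul(Function('Y')(Add(Function('U')(Function('c')(6)), Add(Mul(5, 4), -2))), -45) = Mul(Pow(Add(Mul(-2, Add(-3, Mul(2, -2))), Add(Mul(5, 4), -2)), 2), -45) = Mul(Pow(Add(Mul(-2, Add(-3, -4)), Add(20, -2)), 2), -45) = Mul(Pow(Add(Mul(-2, -7), 18), 2), -45) = Mul(Pow(Add(14, 18), 2), -45) = Mul(Pow(32, 2), -45) = Mul(1024, -45) = -46080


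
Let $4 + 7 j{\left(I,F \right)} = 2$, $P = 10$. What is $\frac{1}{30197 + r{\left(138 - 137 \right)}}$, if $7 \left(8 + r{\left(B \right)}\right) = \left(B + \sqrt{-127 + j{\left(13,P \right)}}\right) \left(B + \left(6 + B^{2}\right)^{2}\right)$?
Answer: $\frac{10357277}{312752043403} - \frac{3150 i \sqrt{77}}{312752043403} \approx 3.3117 \cdot 10^{-5} - 8.838 \cdot 10^{-8} i$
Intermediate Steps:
$j{\left(I,F \right)} = - \frac{2}{7}$ ($j{\left(I,F \right)} = - \frac{4}{7} + \frac{1}{7} \cdot 2 = - \frac{4}{7} + \frac{2}{7} = - \frac{2}{7}$)
$r{\left(B \right)} = -8 + \frac{\left(B + \left(6 + B^{2}\right)^{2}\right) \left(B + \frac{9 i \sqrt{77}}{7}\right)}{7}$ ($r{\left(B \right)} = -8 + \frac{\left(B + \sqrt{-127 - \frac{2}{7}}\right) \left(B + \left(6 + B^{2}\right)^{2}\right)}{7} = -8 + \frac{\left(B + \sqrt{- \frac{891}{7}}\right) \left(B + \left(6 + B^{2}\right)^{2}\right)}{7} = -8 + \frac{\left(B + \frac{9 i \sqrt{77}}{7}\right) \left(B + \left(6 + B^{2}\right)^{2}\right)}{7} = -8 + \frac{\left(B + \left(6 + B^{2}\right)^{2}\right) \left(B + \frac{9 i \sqrt{77}}{7}\right)}{7}$)
$\frac{1}{30197 + r{\left(138 - 137 \right)}} = \frac{1}{30197 + \left(-8 + \frac{\left(138 - 137\right)^{2}}{7} + \frac{\left(138 - 137\right) \left(6 + \left(138 - 137\right)^{2}\right)^{2}}{7} + \frac{9 i \left(138 - 137\right) \sqrt{77}}{49} + \frac{9 i \sqrt{77} \left(6 + \left(138 - 137\right)^{2}\right)^{2}}{49}\right)} = \frac{1}{30197 + \left(-8 + \frac{1^{2}}{7} + \frac{1}{7} \cdot 1 \left(6 + 1^{2}\right)^{2} + \frac{9}{49} i 1 \sqrt{77} + \frac{9 i \sqrt{77} \left(6 + 1^{2}\right)^{2}}{49}\right)} = \frac{1}{30197 + \left(-8 + \frac{1}{7} \cdot 1 + \frac{1}{7} \cdot 1 \left(6 + 1\right)^{2} + \frac{9 i \sqrt{77}}{49} + \frac{9 i \sqrt{77} \left(6 + 1\right)^{2}}{49}\right)} = \frac{1}{30197 + \left(-8 + \frac{1}{7} + \frac{1}{7} \cdot 1 \cdot 7^{2} + \frac{9 i \sqrt{77}}{49} + \frac{9 i \sqrt{77} \cdot 7^{2}}{49}\right)} = \frac{1}{30197 + \left(-8 + \frac{1}{7} + \frac{1}{7} \cdot 1 \cdot 49 + \frac{9 i \sqrt{77}}{49} + \frac{9}{49} i \sqrt{77} \cdot 49\right)} = \frac{1}{30197 + \left(-8 + \frac{1}{7} + 7 + \frac{9 i \sqrt{77}}{49} + 9 i \sqrt{77}\right)} = \frac{1}{30197 - \left(\frac{6}{7} - \frac{450 i \sqrt{77}}{49}\right)} = \frac{1}{\frac{211373}{7} + \frac{450 i \sqrt{77}}{49}}$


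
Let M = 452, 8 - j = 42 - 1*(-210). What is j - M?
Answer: -696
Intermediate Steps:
j = -244 (j = 8 - (42 - 1*(-210)) = 8 - (42 + 210) = 8 - 1*252 = 8 - 252 = -244)
j - M = -244 - 1*452 = -244 - 452 = -696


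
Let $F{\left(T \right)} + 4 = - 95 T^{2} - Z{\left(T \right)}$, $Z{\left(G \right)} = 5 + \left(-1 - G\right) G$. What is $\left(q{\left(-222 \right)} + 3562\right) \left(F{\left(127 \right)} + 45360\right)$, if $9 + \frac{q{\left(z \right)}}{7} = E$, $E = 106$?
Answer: $-6237018168$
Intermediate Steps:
$Z{\left(G \right)} = 5 + G \left(-1 - G\right)$
$q{\left(z \right)} = 679$ ($q{\left(z \right)} = -63 + 7 \cdot 106 = -63 + 742 = 679$)
$F{\left(T \right)} = -9 + T - 94 T^{2}$ ($F{\left(T \right)} = -4 - \left(5 - T + 94 T^{2}\right) = -9 + T - 94 T^{2}$)
$\left(q{\left(-222 \right)} + 3562\right) \left(F{\left(127 \right)} + 45360\right) = \left(679 + 3562\right) \left(\left(-9 + 127 - 94 \cdot 127^{2}\right) + 45360\right) = 4241 \left(\left(-9 + 127 - 1516126\right) + 45360\right) = 4241 \left(-1516008 + 45360\right) = 4241 \left(-1470648\right) = -6237018168$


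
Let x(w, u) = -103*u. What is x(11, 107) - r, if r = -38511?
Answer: 27490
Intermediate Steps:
x(11, 107) - r = -103*107 - 1*(-38511) = -11021 + 38511 = 27490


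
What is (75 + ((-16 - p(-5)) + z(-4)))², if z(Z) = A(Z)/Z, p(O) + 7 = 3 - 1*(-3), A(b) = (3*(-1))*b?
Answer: 3249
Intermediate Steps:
A(b) = -3*b
p(O) = -1 (p(O) = -7 + (3 - 1*(-3)) = -7 + (3 + 3) = -7 + 6 = -1)
z(Z) = -3 (z(Z) = (-3*Z)/Z = -3)
(75 + ((-16 - p(-5)) + z(-4)))² = (75 + ((-16 - 1*(-1)) - 3))² = (75 + ((-16 + 1) - 3))² = (75 + (-15 - 3))² = (75 - 18)² = 57² = 3249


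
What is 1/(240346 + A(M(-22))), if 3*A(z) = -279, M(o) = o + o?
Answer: 1/240253 ≈ 4.1623e-6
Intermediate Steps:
M(o) = 2*o
A(z) = -93 (A(z) = (⅓)*(-279) = -93)
1/(240346 + A(M(-22))) = 1/(240346 - 93) = 1/240253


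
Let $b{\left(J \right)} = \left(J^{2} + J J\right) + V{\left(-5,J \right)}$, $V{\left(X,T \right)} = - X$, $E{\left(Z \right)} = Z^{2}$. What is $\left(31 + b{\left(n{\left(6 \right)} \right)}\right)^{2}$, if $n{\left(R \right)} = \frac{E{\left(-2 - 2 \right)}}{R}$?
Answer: $\frac{204304}{81} \approx 2522.3$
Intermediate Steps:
$n{\left(R \right)} = \frac{16}{R}$ ($n{\left(R \right)} = \frac{\left(-2 - 2\right)^{2}}{R} = \frac{\left(-4\right)^{2}}{R} = \frac{16}{R}$)
$b{\left(J \right)} = 5 + 2 J^{2}$ ($b{\left(J \right)} = \left(J^{2} + J J\right) - -5 = \left(J^{2} + J^{2}\right) + 5 = 2 J^{2} + 5 = 5 + 2 J^{2}$)
$\left(31 + b{\left(n{\left(6 \right)} \right)}\right)^{2} = \left(31 + \left(5 + 2 \left(\frac{16}{6}\right)^{2}\right)\right)^{2} = \left(31 + \left(5 + 2 \left(16 \cdot \frac{1}{6}\right)^{2}\right)\right)^{2} = \left(31 + \left(5 + 2 \left(\frac{8}{3}\right)^{2}\right)\right)^{2} = \left(31 + \left(5 + 2 \cdot \frac{64}{9}\right)\right)^{2} = \left(31 + \left(5 + \frac{128}{9}\right)\right)^{2} = \left(31 + \frac{173}{9}\right)^{2} = \left(\frac{452}{9}\right)^{2} = \frac{204304}{81}$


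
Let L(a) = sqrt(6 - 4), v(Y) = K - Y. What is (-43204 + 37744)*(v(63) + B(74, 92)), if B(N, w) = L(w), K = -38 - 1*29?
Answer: 709800 - 5460*sqrt(2) ≈ 7.0208e+5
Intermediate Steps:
K = -67 (K = -38 - 29 = -67)
v(Y) = -67 - Y
L(a) = sqrt(2)
B(N, w) = sqrt(2)
(-43204 + 37744)*(v(63) + B(74, 92)) = (-43204 + 37744)*((-67 - 1*63) + sqrt(2)) = -5460*((-67 - 63) + sqrt(2)) = -5460*(-130 + sqrt(2)) = 709800 - 5460*sqrt(2)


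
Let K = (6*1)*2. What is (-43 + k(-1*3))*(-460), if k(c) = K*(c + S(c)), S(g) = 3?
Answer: 19780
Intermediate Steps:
K = 12 (K = 6*2 = 12)
k(c) = 36 + 12*c (k(c) = 12*(c + 3) = 12*(3 + c) = 36 + 12*c)
(-43 + k(-1*3))*(-460) = (-43 + (36 + 12*(-1*3)))*(-460) = (-43 + (36 + 12*(-3)))*(-460) = (-43 + (36 - 36))*(-460) = (-43 + 0)*(-460) = -43*(-460) = 19780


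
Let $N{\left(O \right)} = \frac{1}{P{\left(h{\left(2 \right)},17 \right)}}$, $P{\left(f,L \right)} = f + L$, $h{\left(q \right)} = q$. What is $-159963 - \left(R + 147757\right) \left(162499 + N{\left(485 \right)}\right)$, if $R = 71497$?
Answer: $- \frac{676945817725}{19} \approx -3.5629 \cdot 10^{10}$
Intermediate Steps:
$P{\left(f,L \right)} = L + f$
$N{\left(O \right)} = \frac{1}{19}$ ($N{\left(O \right)} = \frac{1}{17 + 2} = \frac{1}{19}$)
$-159963 - \left(R + 147757\right) \left(162499 + N{\left(485 \right)}\right) = -159963 - \left(71497 + 147757\right) \left(162499 + \frac{1}{19}\right) = -159963 - 219254 \cdot \frac{3087482}{19} = -159963 - \frac{676942778428}{19} = - \frac{676945817725}{19}$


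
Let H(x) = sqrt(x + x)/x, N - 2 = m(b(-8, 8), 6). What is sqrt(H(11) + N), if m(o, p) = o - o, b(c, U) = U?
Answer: sqrt(242 + 11*sqrt(22))/11 ≈ 1.5577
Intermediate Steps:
m(o, p) = 0
N = 2 (N = 2 + 0 = 2)
H(x) = sqrt(2)/sqrt(x) (H(x) = sqrt(2*x)/x = (sqrt(2)*sqrt(x))/x = sqrt(2)/sqrt(x))
sqrt(H(11) + N) = sqrt(sqrt(2)/sqrt(11) + 2) = sqrt(sqrt(2)*(sqrt(11)/11) + 2) = sqrt(sqrt(22)/11 + 2) = sqrt(2 + sqrt(22)/11)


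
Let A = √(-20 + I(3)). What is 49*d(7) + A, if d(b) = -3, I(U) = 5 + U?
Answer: -147 + 2*I*√3 ≈ -147.0 + 3.4641*I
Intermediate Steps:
A = 2*I*√3 (A = √(-20 + (5 + 3)) = √(-20 + 8) = √(-12) = 2*I*√3 ≈ 3.4641*I)
49*d(7) + A = 49*(-3) + 2*I*√3 = -147 + 2*I*√3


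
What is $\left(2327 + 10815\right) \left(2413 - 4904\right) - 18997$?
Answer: $-32755719$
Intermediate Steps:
$\left(2327 + 10815\right) \left(2413 - 4904\right) - 18997 = 13142 \left(-2491\right) - 18997 = -32736722 - 18997 = -32755719$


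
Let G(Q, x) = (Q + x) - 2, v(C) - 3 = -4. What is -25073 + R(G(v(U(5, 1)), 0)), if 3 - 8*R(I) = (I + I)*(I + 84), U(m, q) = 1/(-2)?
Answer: -200095/8 ≈ -25012.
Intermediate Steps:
U(m, q) = -½
v(C) = -1 (v(C) = 3 - 4 = -1)
G(Q, x) = -2 + Q + x
R(I) = 3/8 - I*(84 + I)/4 (R(I) = 3/8 - (I + I)*(I + 84)/8 = 3/8 - 2*I*(84 + I)/8 = 3/8 - I*(84 + I)/4)
-25073 + R(G(v(U(5, 1)), 0)) = -25073 + (3/8 - 21*(-2 - 1 + 0) - (-2 - 1 + 0)²/4) = -25073 + (3/8 - 21*(-3) - ¼*(-3)²) = -25073 + (3/8 + 63 - ¼*9) = -25073 + (3/8 + 63 - 9/4) = -25073 + 489/8 = -200095/8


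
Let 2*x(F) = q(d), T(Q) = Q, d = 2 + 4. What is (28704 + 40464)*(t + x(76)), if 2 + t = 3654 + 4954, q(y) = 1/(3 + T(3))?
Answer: 595265572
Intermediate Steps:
d = 6
q(y) = ⅙ (q(y) = 1/(3 + 3) = 1/6 = ⅙)
x(F) = 1/12 (x(F) = (½)*(⅙) = 1/12)
t = 8606 (t = -2 + (3654 + 4954) = -2 + 8608 = 8606)
(28704 + 40464)*(t + x(76)) = (28704 + 40464)*(8606 + 1/12) = 69168*(103273/12) = 595265572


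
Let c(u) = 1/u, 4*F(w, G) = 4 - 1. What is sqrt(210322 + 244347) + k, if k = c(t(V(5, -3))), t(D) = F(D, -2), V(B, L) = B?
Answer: 4/3 + sqrt(454669) ≈ 675.63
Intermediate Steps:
F(w, G) = 3/4 (F(w, G) = (4 - 1)/4 = (1/4)*3 = 3/4)
t(D) = 3/4
k = 4/3 (k = 1/(3/4) = 4/3 ≈ 1.3333)
sqrt(210322 + 244347) + k = sqrt(210322 + 244347) + 4/3 = sqrt(454669) + 4/3 = 4/3 + sqrt(454669)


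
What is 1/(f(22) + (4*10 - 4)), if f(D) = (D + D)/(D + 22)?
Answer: 1/37 ≈ 0.027027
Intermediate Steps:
f(D) = 2*D/(22 + D) (f(D) = (2*D)/(22 + D) = 2*D/(22 + D))
1/(f(22) + (4*10 - 4)) = 1/(2*22/(22 + 22) + (4*10 - 4)) = 1/(2*22/44 + (40 - 4)) = 1/(2*22*(1/44) + 36) = 1/(1 + 36) = 1/37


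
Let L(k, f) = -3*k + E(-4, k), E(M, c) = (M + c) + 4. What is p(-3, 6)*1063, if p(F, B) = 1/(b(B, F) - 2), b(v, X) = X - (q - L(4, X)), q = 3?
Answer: -1063/16 ≈ -66.438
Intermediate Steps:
E(M, c) = 4 + M + c
L(k, f) = -2*k (L(k, f) = -3*k + (4 - 4 + k) = -3*k + k = -2*k)
b(v, X) = -11 + X (b(v, X) = X - (3 - (-2)*4) = X - (3 - 1*(-8)) = X - (3 + 8) = X - 1*11 = X - 11 = -11 + X)
p(F, B) = 1/(-13 + F) (p(F, B) = 1/((-11 + F) - 2) = 1/(-13 + F))
p(-3, 6)*1063 = 1063/(-13 - 3) = 1063/(-16) = -1/16*1063 = -1063/16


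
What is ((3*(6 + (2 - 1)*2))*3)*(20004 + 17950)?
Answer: 2732688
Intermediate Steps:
((3*(6 + (2 - 1)*2))*3)*(20004 + 17950) = ((3*(6 + 1*2))*3)*37954 = ((3*(6 + 2))*3)*37954 = ((3*8)*3)*37954 = (24*3)*37954 = 72*37954 = 2732688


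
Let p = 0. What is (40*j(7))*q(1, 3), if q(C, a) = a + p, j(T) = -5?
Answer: -600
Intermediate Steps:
q(C, a) = a (q(C, a) = a + 0 = a)
(40*j(7))*q(1, 3) = (40*(-5))*3 = -200*3 = -600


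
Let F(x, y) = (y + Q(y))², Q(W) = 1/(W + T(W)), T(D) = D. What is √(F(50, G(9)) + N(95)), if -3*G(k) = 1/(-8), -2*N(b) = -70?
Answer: √103681/24 ≈ 13.416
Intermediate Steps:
N(b) = 35 (N(b) = -½*(-70) = 35)
G(k) = 1/24 (G(k) = -⅓/(-8) = -⅓*(-⅛) = 1/24)
Q(W) = 1/(2*W) (Q(W) = 1/(W + W) = 1/(2*W))
F(x, y) = (y + 1/(2*y))²
√(F(50, G(9)) + N(95)) = √((1/24 + 1/(2*(1/24)))² + 35) = √((1/24 + (½)*24)² + 35) = √((1/24 + 12)² + 35) = √((289/24)² + 35) = √(83521/576 + 35) = √(103681/576) = √103681/24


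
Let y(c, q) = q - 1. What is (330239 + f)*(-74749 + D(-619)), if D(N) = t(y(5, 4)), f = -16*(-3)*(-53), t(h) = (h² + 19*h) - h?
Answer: -24474228770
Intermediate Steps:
y(c, q) = -1 + q
t(h) = h² + 18*h
f = -2544 (f = 48*(-53) = -2544)
D(N) = 63 (D(N) = (-1 + 4)*(18 + (-1 + 4)) = 3*(18 + 3) = 3*21 = 63)
(330239 + f)*(-74749 + D(-619)) = (330239 - 2544)*(-74749 + 63) = 327695*(-74686) = -24474228770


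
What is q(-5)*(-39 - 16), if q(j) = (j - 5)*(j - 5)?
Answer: -5500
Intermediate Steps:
q(j) = (-5 + j)**2 (q(j) = (-5 + j)*(-5 + j) = (-5 + j)**2)
q(-5)*(-39 - 16) = (-5 - 5)**2*(-39 - 16) = (-10)**2*(-55) = 100*(-55) = -5500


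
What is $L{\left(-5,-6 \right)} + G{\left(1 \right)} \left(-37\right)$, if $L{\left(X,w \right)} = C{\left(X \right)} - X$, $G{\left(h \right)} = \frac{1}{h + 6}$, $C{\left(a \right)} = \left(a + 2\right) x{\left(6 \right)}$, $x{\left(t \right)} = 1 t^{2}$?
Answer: $- \frac{758}{7} \approx -108.29$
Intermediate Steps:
$x{\left(t \right)} = t^{2}$
$C{\left(a \right)} = 72 + 36 a$ ($C{\left(a \right)} = \left(a + 2\right) 6^{2} = \left(2 + a\right) 36 = 72 + 36 a$)
$G{\left(h \right)} = \frac{1}{6 + h}$
$L{\left(X,w \right)} = 72 + 35 X$ ($L{\left(X,w \right)} = \left(72 + 36 X\right) - X = 72 + 35 X$)
$L{\left(-5,-6 \right)} + G{\left(1 \right)} \left(-37\right) = \left(72 + 35 \left(-5\right)\right) + \frac{1}{6 + 1} \left(-37\right) = \left(72 - 175\right) + \frac{1}{7} \left(-37\right) = -103 + \frac{1}{7} \left(-37\right) = -103 - \frac{37}{7} = - \frac{758}{7}$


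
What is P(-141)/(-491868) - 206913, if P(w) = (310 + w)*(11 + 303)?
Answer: -3914382175/18918 ≈ -2.0691e+5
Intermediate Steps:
P(w) = 97340 + 314*w (P(w) = (310 + w)*314 = 97340 + 314*w)
P(-141)/(-491868) - 206913 = (97340 + 314*(-141))/(-491868) - 206913 = (97340 - 44274)*(-1/491868) - 206913 = 53066*(-1/491868) - 206913 = -2041/18918 - 206913 = -3914382175/18918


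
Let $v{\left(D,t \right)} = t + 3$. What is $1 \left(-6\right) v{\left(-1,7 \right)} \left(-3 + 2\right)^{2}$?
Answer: $-60$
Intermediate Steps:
$v{\left(D,t \right)} = 3 + t$
$1 \left(-6\right) v{\left(-1,7 \right)} \left(-3 + 2\right)^{2} = 1 \left(-6\right) \left(3 + 7\right) \left(-3 + 2\right)^{2} = \left(-6\right) 10 \left(-1\right)^{2} = \left(-60\right) 1 = -60$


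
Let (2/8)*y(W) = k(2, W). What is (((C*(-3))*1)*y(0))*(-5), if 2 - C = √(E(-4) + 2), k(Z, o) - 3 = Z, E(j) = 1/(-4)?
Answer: 600 - 150*√7 ≈ 203.14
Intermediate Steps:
E(j) = -¼
k(Z, o) = 3 + Z
y(W) = 20 (y(W) = 4*(3 + 2) = 4*5 = 20)
C = 2 - √7/2 (C = 2 - √(-¼ + 2) = 2 - √(7/4) = 2 - √7/2 ≈ 0.67712)
(((C*(-3))*1)*y(0))*(-5) = ((((2 - √7/2)*(-3))*1)*20)*(-5) = (((-6 + 3*√7/2)*1)*20)*(-5) = ((-6 + 3*√7/2)*20)*(-5) = (-120 + 30*√7)*(-5) = 600 - 150*√7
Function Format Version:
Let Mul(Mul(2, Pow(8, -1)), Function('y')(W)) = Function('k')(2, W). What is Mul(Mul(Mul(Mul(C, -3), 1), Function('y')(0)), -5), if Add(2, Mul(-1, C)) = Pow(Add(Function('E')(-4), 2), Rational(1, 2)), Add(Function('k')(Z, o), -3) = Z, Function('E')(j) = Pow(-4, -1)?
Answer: Add(600, Mul(-150, Pow(7, Rational(1, 2)))) ≈ 203.14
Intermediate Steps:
Function('E')(j) = Rational(-1, 4)
Function('k')(Z, o) = Add(3, Z)
Function('y')(W) = 20 (Function('y')(W) = Mul(4, Add(3, 2)) = Mul(4, 5) = 20)
C = Add(2, Mul(Rational(-1, 2), Pow(7, Rational(1, 2)))) (C = Add(2, Mul(-1, Pow(Add(Rational(-1, 4), 2), Rational(1, 2)))) = Add(2, Mul(-1, Pow(Rational(7, 4), Rational(1, 2)))) = Add(2, Mul(-1, Mul(Rational(1, 2), Pow(7, Rational(1, 2))))) = Add(2, Mul(Rational(-1, 2), Pow(7, Rational(1, 2)))) ≈ 0.67712)
Mul(Mul(Mul(Mul(C, -3), 1), Function('y')(0)), -5) = Mul(Mul(Mul(Mul(Add(2, Mul(Rational(-1, 2), Pow(7, Rational(1, 2)))), -3), 1), 20), -5) = Mul(Mul(Mul(Add(-6, Mul(Rational(3, 2), Pow(7, Rational(1, 2)))), 1), 20), -5) = Mul(Mul(Add(-6, Mul(Rational(3, 2), Pow(7, Rational(1, 2)))), 20), -5) = Mul(Add(-120, Mul(30, Pow(7, Rational(1, 2)))), -5) = Add(600, Mul(-150, Pow(7, Rational(1, 2))))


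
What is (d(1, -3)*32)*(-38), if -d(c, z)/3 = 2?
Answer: 7296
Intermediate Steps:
d(c, z) = -6 (d(c, z) = -3*2 = -6)
(d(1, -3)*32)*(-38) = -6*32*(-38) = -192*(-38) = 7296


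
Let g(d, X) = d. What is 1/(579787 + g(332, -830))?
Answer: 1/580119 ≈ 1.7238e-6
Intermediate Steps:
1/(579787 + g(332, -830)) = 1/(579787 + 332) = 1/580119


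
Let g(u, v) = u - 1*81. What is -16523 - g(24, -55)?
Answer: -16466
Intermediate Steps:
g(u, v) = -81 + u (g(u, v) = u - 81 = -81 + u)
-16523 - g(24, -55) = -16523 - (-81 + 24) = -16523 - 1*(-57) = -16523 + 57 = -16466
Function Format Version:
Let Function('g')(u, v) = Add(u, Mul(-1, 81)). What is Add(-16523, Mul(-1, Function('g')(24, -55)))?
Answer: -16466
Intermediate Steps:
Function('g')(u, v) = Add(-81, u) (Function('g')(u, v) = Add(u, -81) = Add(-81, u))
Add(-16523, Mul(-1, Function('g')(24, -55))) = Add(-16523, Mul(-1, Add(-81, 24))) = Add(-16523, Mul(-1, -57)) = Add(-16523, 57) = -16466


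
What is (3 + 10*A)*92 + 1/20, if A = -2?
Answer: -31279/20 ≈ -1563.9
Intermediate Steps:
(3 + 10*A)*92 + 1/20 = (3 + 10*(-2))*92 + 1/20 = (3 - 20)*92 + 1/20 = -17*92 + 1/20 = -1564 + 1/20 = -31279/20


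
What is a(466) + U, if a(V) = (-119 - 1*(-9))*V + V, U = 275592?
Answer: 224798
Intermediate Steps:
a(V) = -109*V (a(V) = (-119 + 9)*V + V = -110*V + V = -109*V)
a(466) + U = -109*466 + 275592 = -50794 + 275592 = 224798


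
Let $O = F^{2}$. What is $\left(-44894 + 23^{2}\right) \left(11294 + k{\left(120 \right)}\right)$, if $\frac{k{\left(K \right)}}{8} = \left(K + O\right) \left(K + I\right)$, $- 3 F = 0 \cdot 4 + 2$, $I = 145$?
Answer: $- \frac{106463843990}{9} \approx -1.1829 \cdot 10^{10}$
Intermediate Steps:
$F = - \frac{2}{3}$ ($F = - \frac{0 \cdot 4 + 2}{3} = - \frac{0 + 2}{3} = \left(- \frac{1}{3}\right) 2 = - \frac{2}{3} \approx -0.66667$)
$O = \frac{4}{9}$ ($O = \left(- \frac{2}{3}\right)^{2} = \frac{4}{9} \approx 0.44444$)
$k{\left(K \right)} = 8 \left(145 + K\right) \left(\frac{4}{9} + K\right)$ ($k{\left(K \right)} = 8 \left(K + \frac{4}{9}\right) \left(K + 145\right) = 8 \left(\frac{4}{9} + K\right) \left(145 + K\right) = 8 \left(145 + K\right) \left(\frac{4}{9} + K\right)$)
$\left(-44894 + 23^{2}\right) \left(11294 + k{\left(120 \right)}\right) = \left(-44894 + 23^{2}\right) \left(11294 + \left(\frac{4640}{9} + 8 \cdot 120^{2} + \frac{10472}{9} \cdot 120\right)\right) = \left(-44894 + 529\right) \left(11294 + \left(\frac{4640}{9} + 8 \cdot 14400 + \frac{418880}{3}\right)\right) = - 44365 \left(11294 + \left(\frac{4640}{9} + 115200 + \frac{418880}{3}\right)\right) = - 44365 \left(11294 + \frac{2298080}{9}\right) = \left(-44365\right) \frac{2399726}{9} = - \frac{106463843990}{9}$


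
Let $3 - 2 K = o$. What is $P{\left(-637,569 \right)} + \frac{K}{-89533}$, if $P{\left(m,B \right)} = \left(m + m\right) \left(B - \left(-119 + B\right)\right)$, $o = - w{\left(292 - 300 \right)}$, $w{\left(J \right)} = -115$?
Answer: $- \frac{13573739942}{89533} \approx -1.5161 \cdot 10^{5}$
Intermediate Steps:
$o = 115$ ($o = \left(-1\right) \left(-115\right) = 115$)
$K = -56$ ($K = \frac{3}{2} - \frac{115}{2} = -56$)
$P{\left(m,B \right)} = 238 m$ ($P{\left(m,B \right)} = 2 m 119 = 238 m$)
$P{\left(-637,569 \right)} + \frac{K}{-89533} = 238 \left(-637\right) - \frac{56}{-89533} = -151606 - - \frac{56}{89533} = -151606 + \frac{56}{89533} = - \frac{13573739942}{89533}$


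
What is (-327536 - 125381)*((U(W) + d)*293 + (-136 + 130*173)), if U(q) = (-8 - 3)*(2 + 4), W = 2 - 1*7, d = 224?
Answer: -31091846216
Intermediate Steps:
W = -5 (W = 2 - 7 = -5)
U(q) = -66 (U(q) = -11*6 = -66)
(-327536 - 125381)*((U(W) + d)*293 + (-136 + 130*173)) = (-327536 - 125381)*((-66 + 224)*293 + (-136 + 130*173)) = -452917*(158*293 + (-136 + 22490)) = -452917*(46294 + 22354) = -452917*68648 = -31091846216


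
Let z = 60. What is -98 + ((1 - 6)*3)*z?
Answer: -998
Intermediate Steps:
-98 + ((1 - 6)*3)*z = -98 + ((1 - 6)*3)*60 = -98 - 5*3*60 = -98 - 15*60 = -98 - 900 = -998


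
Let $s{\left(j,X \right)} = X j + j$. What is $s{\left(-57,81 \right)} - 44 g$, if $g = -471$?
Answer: $16050$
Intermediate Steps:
$s{\left(j,X \right)} = j + X j$
$s{\left(-57,81 \right)} - 44 g = - 57 \left(1 + 81\right) - 44 \left(-471\right) = \left(-57\right) 82 - -20724 = -4674 + 20724 = 16050$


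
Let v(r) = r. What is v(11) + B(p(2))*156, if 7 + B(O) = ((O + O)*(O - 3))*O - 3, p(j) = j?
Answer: -2797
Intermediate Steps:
B(O) = -10 + 2*O²*(-3 + O) (B(O) = -7 + (((O + O)*(O - 3))*O - 3) = -7 + (((2*O)*(-3 + O))*O - 3) = -7 + ((2*O*(-3 + O))*O - 3) = -7 + (2*O²*(-3 + O) - 3) = -7 + (-3 + 2*O²*(-3 + O)) = -10 + 2*O²*(-3 + O))
v(11) + B(p(2))*156 = 11 + (-10 - 6*2² + 2*2³)*156 = 11 + (-10 - 6*4 + 2*8)*156 = 11 + (-10 - 24 + 16)*156 = 11 - 18*156 = 11 - 2808 = -2797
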